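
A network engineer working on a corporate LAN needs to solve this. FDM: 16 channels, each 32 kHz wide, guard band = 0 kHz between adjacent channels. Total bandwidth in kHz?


Given: 16 channels, 32 kHz each, guard = 0 kHz
Channel bandwidth = 16 * 32 = 512 kHz
Guard bands = 15 gaps * 0 kHz = 0 kHz
Total = 512 + 0 = 512 kHz

512


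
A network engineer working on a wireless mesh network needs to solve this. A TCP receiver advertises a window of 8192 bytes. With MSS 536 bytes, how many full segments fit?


Given: RWND = 8192 bytes, MSS = 536 bytes
Full segments = floor(RWND / MSS)
Full segments = floor(8192 / 536)
Full segments = floor(15.2836) = 15

15


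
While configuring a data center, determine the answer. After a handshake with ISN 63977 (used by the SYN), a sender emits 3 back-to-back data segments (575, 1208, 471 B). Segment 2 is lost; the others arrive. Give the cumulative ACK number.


SYN uses sequence number 63977; first data byte = ISN + 1 = 63978.
Segment 1: SEQ = 63978, len = 575 B, covers [63978, 64552]
Segment 2: SEQ = 64553, len = 1208 B, covers [64553, 65760] [LOST]
Segment 3: SEQ = 65761, len = 471 B, covers [65761, 66231]
In-order data received: bytes [63978, 64552] (segments 1..1).
Segment 2 missing -> gap begins at byte 64553; later segments buffered out of order.
Cumulative ACK = next expected in-order byte = 63978 + 575 = 64553

64553


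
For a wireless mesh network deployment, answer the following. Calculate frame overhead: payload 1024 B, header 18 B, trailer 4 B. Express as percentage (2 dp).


Given: payload = 1024 B, header = 18 B, trailer = 4 B
Overhead bytes = header + trailer = 18 + 4 = 22
Total frame = payload + overhead = 1024 + 22 = 1046
Overhead % = 22 / 1046 * 100 = 2.1033% -> 2.10% (2 dp)

2.10


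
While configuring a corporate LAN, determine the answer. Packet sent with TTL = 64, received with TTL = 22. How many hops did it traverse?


Given: initial TTL = 64, received TTL = 22
Hops = initial TTL - received TTL
Hops = 64 - 22 = 42

42


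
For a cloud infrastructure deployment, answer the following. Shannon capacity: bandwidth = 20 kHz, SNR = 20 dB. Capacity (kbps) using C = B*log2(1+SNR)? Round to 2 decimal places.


Given: B = 20 kHz, SNR = 20 dB
SNR linear = 10^(20/10) = 100
1 + SNR = 101
log2(101) = 6.6582114828
C = 20 * 1000 * 6.6582114828 = 133164.2297 bps
C = 133.164230 kbps -> 133.16 kbps (2 dp)

133.16


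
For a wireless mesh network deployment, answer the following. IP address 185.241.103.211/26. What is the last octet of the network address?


Given: IP = 185.241.103.211, prefix = /26
Subnet mask = 255.255.255.192
Last octet of IP: 211
Last octet of mask: 192
Network last octet = 211 AND 192 = 192

192


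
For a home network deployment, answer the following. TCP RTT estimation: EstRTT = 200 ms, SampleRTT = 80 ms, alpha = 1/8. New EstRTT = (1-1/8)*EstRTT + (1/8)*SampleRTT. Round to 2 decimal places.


Given: EstRTT = 200 ms, SampleRTT = 80 ms, alpha = 1/8
New EstRTT = (1 - alpha) * EstRTT + alpha * SampleRTT
(7/8) * 200 = 175
(1/8) * 80 = 10
New EstRTT = 175 + 10 = 185 ms -> 185.00 ms (2 dp)

185.00


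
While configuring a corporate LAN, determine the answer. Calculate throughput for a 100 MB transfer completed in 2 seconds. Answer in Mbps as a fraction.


Given: file = 100 MB, time = 2 s
File in Mb = 100 * 8 = 800 Mb
Throughput = 800 / 2 Mbps
Throughput = 400 Mbps

400


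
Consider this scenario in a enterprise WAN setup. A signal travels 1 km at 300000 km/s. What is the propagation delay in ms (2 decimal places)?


Given: distance = 1 km, speed = 300000 km/s
Delay = distance / speed = 1 / 300000 seconds
Delay in ms = 1 * 1000 / 300000
Delay = 0.0033 ms
Rounded to 2 dp = 0.00 ms

0.00


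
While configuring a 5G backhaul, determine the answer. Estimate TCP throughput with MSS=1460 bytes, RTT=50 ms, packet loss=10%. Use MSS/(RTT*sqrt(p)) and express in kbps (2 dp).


Given: MSS = 1460 bytes, RTT = 50 ms, loss = 10%
RTT in seconds = 50 / 1000 = 0.05
Loss rate = 10% = 0.1
sqrt(loss) = sqrt(0.1) = 0.316227766017
Throughput (bytes/s) = 1460 / (0.05 * 0.316227766017) = 92338.5077
Throughput (kbps) = 92338.5077 * 8 / 1000 = 738.708061 -> 738.71 kbps (2 dp)

738.71


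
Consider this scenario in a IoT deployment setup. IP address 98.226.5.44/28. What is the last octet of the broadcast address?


Given: IP = 98.226.5.44, prefix = /28
Host bits = 32 - 28 = 4
Network last octet = 44 AND mask = 32
Host part size = 2^4 - 1 = 15
Broadcast last octet = 32 OR 15 = 47

47


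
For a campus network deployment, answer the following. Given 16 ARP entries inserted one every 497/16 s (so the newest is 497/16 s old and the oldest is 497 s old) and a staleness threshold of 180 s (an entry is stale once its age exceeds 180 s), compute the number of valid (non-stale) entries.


Ages are k * 497/16 s for k = 1..16 (spacing = 31.0625 s).
Entry k is valid iff k * 497/16 <= 180 iff k <= 16 * 180 / 497 = 5.7948
n_valid = floor(5.7948) = 5
(n_stale = 16 - 5 = 11)

5


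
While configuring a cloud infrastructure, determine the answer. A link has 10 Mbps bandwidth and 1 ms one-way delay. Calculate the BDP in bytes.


Given: bandwidth = 10 Mbps, delay = 1 ms
BDP in bits = 10 * 10^6 * 1 / 1000
BDP in bits = 10000
BDP in bytes = 10000 / 8 = 1250

1250


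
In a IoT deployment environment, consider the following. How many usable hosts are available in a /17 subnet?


Given: subnet mask /17
Host bits = 32 - 17 = 15
Total addresses = 2^15 = 32768
Usable hosts = 32768 - 2 (network + broadcast) = 32766

32766


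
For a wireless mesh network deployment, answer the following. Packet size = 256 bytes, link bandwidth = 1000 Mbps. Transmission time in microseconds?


Given: packet = 256 bytes, bandwidth = 1000 Mbps
Packet in bits = 256 * 8 = 2048 bits
Bandwidth = 1000 * 10^6 = 1000000000 bps
Time = 2048 / 1000000000 seconds
Time in us = 2048 * 10^6 / 1000000000 = 2.048

2.048


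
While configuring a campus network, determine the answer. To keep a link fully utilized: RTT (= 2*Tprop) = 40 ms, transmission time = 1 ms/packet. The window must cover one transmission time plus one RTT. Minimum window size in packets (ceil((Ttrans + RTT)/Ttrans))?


Given: Ttrans = 1 ms, RTT = 40 ms (= 2 * Tprop, Tprop = 20 ms)
Time until first ACK returns = Ttrans + RTT = 1 + 40 = 41 ms
Need W * Ttrans >= Ttrans + RTT  ->  W >= (Ttrans + RTT) / Ttrans
(Ttrans + RTT) / Ttrans = 41 / 1 = 41
W_min = ceil(41) = 41

41


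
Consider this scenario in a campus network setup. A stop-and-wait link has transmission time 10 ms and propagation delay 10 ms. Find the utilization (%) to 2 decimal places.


Given: Ttrans = 10 ms, Tprop = 10 ms
RTT = 2 * Tprop = 2 * 10 = 20 ms
U = Ttrans / (Ttrans + RTT)
U = 10 / (10 + 20)
U = 10 / 30 = 0.333333
U% = 33.33%

33.33


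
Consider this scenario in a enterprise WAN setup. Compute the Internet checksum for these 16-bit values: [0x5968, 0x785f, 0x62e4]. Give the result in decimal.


Given words: [0x5968, 0x785f, 0x62e4]
Step 1: Sum all words
Raw sum = 22888 + 30815 + 25316 = 79019
Step 2: Fold carry: (13483 + 1) = 13484
One's complement = ~13484 & 0xFFFF = 52051

52051


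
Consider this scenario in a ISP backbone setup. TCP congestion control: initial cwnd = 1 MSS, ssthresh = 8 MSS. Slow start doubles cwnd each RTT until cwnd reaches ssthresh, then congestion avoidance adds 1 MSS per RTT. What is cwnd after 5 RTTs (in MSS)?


RTT 0: cwnd = 1 MSS (initial)
RTT 1: cwnd = 2 MSS (slow start, doubled)
RTT 2: cwnd = 4 MSS (slow start, doubled)
RTT 3: cwnd = 8 MSS (slow start, doubled)
RTT 4: cwnd = 9 MSS (congestion avoidance, +1)
RTT 5: cwnd = 10 MSS (congestion avoidance, +1)

10


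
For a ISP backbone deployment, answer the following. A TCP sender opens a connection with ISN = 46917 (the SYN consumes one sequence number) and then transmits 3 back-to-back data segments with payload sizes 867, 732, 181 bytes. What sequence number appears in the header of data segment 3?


The SYN occupies sequence number ISN = 46917, so the first data byte is ISN + 1 = 46918.
SEQ of data segment i = (ISN + 1) + sum of payload sizes of segments 1..i-1.
Segment 1: SEQ = 46918, payload = 867 bytes
Segment 2: SEQ = 47785, payload = 732 bytes
Segment 3: SEQ = 48517, payload = 181 bytes
SEQ of segment 3 = 46918 + 867 + 732 = 48517

48517


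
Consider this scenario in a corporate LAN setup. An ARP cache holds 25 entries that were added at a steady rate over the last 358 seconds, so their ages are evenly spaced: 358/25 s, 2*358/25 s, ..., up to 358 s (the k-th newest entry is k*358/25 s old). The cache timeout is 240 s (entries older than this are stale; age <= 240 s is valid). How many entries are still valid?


Ages are k * 358/25 s for k = 1..25 (spacing = 14.3200 s).
Entry k is valid iff k * 358/25 <= 240 iff k <= 25 * 240 / 358 = 16.7598
n_valid = floor(16.7598) = 16
(n_stale = 25 - 16 = 9)

16


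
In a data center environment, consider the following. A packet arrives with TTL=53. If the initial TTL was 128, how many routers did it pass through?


Given: initial TTL = 128, received TTL = 53
Hops = initial TTL - received TTL
Hops = 128 - 53 = 75

75


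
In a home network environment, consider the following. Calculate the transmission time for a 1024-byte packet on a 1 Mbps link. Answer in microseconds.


Given: packet = 1024 bytes, bandwidth = 1 Mbps
Packet in bits = 1024 * 8 = 8192 bits
Bandwidth = 1 * 10^6 = 1000000 bps
Time = 8192 / 1000000 seconds
Time in us = 8192 * 10^6 / 1000000 = 8192

8192


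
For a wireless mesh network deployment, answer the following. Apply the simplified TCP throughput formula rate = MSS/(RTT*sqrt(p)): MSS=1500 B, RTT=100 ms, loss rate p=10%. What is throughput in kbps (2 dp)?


Given: MSS = 1500 bytes, RTT = 100 ms, loss = 10%
RTT in seconds = 100 / 1000 = 0.1
Loss rate = 10% = 0.1
sqrt(loss) = sqrt(0.1) = 0.316227766017
Throughput (bytes/s) = 1500 / (0.1 * 0.316227766017) = 47434.1649
Throughput (kbps) = 47434.1649 * 8 / 1000 = 379.473319 -> 379.47 kbps (2 dp)

379.47


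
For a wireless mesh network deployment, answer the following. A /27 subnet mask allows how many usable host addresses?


Given: subnet mask /27
Host bits = 32 - 27 = 5
Total addresses = 2^5 = 32
Usable hosts = 32 - 2 (network + broadcast) = 30

30


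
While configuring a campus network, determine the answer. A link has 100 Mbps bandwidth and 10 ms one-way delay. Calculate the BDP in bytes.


Given: bandwidth = 100 Mbps, delay = 10 ms
BDP in bits = 100 * 10^6 * 10 / 1000
BDP in bits = 1000000
BDP in bytes = 1000000 / 8 = 125000

125000


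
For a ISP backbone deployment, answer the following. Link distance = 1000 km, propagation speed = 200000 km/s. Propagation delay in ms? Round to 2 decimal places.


Given: distance = 1000 km, speed = 200000 km/s
Delay = distance / speed = 1000 / 200000 seconds
Delay in ms = 1000 * 1000 / 200000
Delay = 5.0000 ms
Rounded to 2 dp = 5.00 ms

5.00


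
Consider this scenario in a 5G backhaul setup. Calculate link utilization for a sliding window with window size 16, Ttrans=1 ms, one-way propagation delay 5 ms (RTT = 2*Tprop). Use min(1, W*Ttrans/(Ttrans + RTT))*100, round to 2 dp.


Given: W = 16, Ttrans = 1 ms, RTT = 10 ms (= 2 * Tprop, Tprop = 5 ms)
Cycle time = Ttrans + RTT = 1 + 10 = 11 ms (first packet sent until its ACK returns)
W * Ttrans = 16 * 1 = 16 ms of sending per cycle
W * Ttrans / (Ttrans + RTT) = 16 / 11 = 1.454545
U = min(1, 1.454545) = 1.000000
U% = 100.00%

100.00


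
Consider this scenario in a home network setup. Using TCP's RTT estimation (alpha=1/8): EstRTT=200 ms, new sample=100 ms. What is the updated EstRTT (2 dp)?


Given: EstRTT = 200 ms, SampleRTT = 100 ms, alpha = 1/8
New EstRTT = (1 - alpha) * EstRTT + alpha * SampleRTT
(7/8) * 200 = 175
(1/8) * 100 = 12.5
New EstRTT = 175 + 12.5 = 187.5 ms -> 187.50 ms (2 dp)

187.50


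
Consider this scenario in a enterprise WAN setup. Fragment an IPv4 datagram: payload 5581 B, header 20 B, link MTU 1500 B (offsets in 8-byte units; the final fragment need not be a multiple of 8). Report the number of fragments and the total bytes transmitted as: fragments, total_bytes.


Max data per non-final fragment = floor((MTU - header)/8)*8 = floor((1500 - 20)/8)*8 = floor(1480/8)*8 = 1480 B
Final fragment needs no 8-byte alignment: it can carry up to MTU - header = 1480 B
Non-final fragments needed = ceil((payload - 1480) / 1480) = ceil(4101/1480) = ceil(2.7709) = 3
Number of fragments = 3 + 1 = 4
Fragment sizes (data): 3 * 1480 B + 1141 B (last, 1141 <= 1480 OK)
Total bytes sent = payload + n_frags * header = 5581 + 4*20 = 5581 + 80 = 5661 B

4, 5661


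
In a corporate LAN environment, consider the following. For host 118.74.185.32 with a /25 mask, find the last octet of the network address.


Given: IP = 118.74.185.32, prefix = /25
Subnet mask = 255.255.255.128
Last octet of IP: 32
Last octet of mask: 128
Network last octet = 32 AND 128 = 0

0


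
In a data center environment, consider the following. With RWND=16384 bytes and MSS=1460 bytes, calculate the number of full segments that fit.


Given: RWND = 16384 bytes, MSS = 1460 bytes
Full segments = floor(RWND / MSS)
Full segments = floor(16384 / 1460)
Full segments = floor(11.2219) = 11

11


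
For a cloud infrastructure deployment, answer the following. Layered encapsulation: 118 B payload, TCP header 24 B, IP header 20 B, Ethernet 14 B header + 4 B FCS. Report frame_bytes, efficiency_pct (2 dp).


TCP segment = 118 + 24 = 142 B
IP packet = 142 + 20 = 162 B
Ethernet frame = 162 + 14 + 4 = 180 B
Efficiency = app / frame = 118 / 180 = 0.655556 = 65.5556% -> 65.56% (2 dp)

180, 65.56


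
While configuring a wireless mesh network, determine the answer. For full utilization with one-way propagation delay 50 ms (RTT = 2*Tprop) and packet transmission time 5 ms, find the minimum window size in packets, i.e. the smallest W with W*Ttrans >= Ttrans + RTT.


Given: Ttrans = 5 ms, RTT = 100 ms (= 2 * Tprop, Tprop = 50 ms)
Time until first ACK returns = Ttrans + RTT = 5 + 100 = 105 ms
Need W * Ttrans >= Ttrans + RTT  ->  W >= (Ttrans + RTT) / Ttrans
(Ttrans + RTT) / Ttrans = 105 / 5 = 21
W_min = ceil(21) = 21

21


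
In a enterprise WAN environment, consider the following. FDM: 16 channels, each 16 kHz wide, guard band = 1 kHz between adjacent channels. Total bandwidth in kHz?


Given: 16 channels, 16 kHz each, guard = 1 kHz
Channel bandwidth = 16 * 16 = 256 kHz
Guard bands = 15 gaps * 1 kHz = 15 kHz
Total = 256 + 15 = 271 kHz

271


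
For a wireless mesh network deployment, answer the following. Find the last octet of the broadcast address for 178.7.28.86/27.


Given: IP = 178.7.28.86, prefix = /27
Host bits = 32 - 27 = 5
Network last octet = 86 AND mask = 64
Host part size = 2^5 - 1 = 31
Broadcast last octet = 64 OR 31 = 95

95


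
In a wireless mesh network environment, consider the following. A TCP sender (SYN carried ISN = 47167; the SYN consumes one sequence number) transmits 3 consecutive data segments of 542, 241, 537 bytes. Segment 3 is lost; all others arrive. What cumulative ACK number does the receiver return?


SYN uses sequence number 47167; first data byte = ISN + 1 = 47168.
Segment 1: SEQ = 47168, len = 542 B, covers [47168, 47709]
Segment 2: SEQ = 47710, len = 241 B, covers [47710, 47950]
Segment 3: SEQ = 47951, len = 537 B, covers [47951, 48487] [LOST]
In-order data received: bytes [47168, 47950] (segments 1..2).
Segment 3 missing -> gap begins at byte 47951.
Cumulative ACK = next expected in-order byte = 47168 + 542 + 241 = 47951

47951


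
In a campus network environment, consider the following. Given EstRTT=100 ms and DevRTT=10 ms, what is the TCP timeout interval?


Given: EstRTT = 100 ms, DevRTT = 10 ms
Timeout = EstRTT + 4 * DevRTT
4 * DevRTT = 4 * 10 = 40
Timeout = 100 + 40 = 140 ms

140


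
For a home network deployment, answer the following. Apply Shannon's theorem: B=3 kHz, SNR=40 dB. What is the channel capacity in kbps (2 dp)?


Given: B = 3 kHz, SNR = 40 dB
SNR linear = 10^(40/10) = 10000
1 + SNR = 10001
log2(10001) = 13.2878566418
C = 3 * 1000 * 13.2878566418 = 39863.5699 bps
C = 39.863570 kbps -> 39.86 kbps (2 dp)

39.86


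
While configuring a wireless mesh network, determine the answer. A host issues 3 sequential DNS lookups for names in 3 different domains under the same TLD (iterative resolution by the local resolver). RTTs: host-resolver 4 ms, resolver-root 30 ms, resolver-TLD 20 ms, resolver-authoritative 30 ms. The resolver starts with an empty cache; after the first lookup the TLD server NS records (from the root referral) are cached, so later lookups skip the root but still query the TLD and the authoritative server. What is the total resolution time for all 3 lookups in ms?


Lookup 1 (cold cache): local + root + TLD + auth = 4 + 30 + 20 + 30 = 84 ms
Lookups 2..3 (TLD NS cached -> skip root; new domain -> still ask TLD and auth): local + TLD + auth = 4 + 20 + 30 = 54 ms each
Remaining 2 lookups: 2 * 54 = 108 ms
Total = 84 + 108 = 192 ms

192


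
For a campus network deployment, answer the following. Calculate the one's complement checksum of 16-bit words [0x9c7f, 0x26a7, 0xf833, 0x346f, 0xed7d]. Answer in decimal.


Given words: [0x9c7f, 0x26a7, 0xf833, 0x346f, 0xed7d]
Step 1: Sum all words
Raw sum = 40063 + 9895 + 63539 + 13423 + 60797 = 187717
Step 2: Fold carry: (56645 + 2) = 56647
One's complement = ~56647 & 0xFFFF = 8888

8888


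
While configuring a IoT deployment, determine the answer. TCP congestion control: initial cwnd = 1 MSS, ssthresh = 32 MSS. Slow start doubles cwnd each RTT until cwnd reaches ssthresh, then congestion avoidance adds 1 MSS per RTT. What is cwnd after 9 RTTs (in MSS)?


RTT 0: cwnd = 1 MSS (initial)
RTT 1: cwnd = 2 MSS (slow start, doubled)
RTT 2: cwnd = 4 MSS (slow start, doubled)
RTT 3: cwnd = 8 MSS (slow start, doubled)
RTT 4: cwnd = 16 MSS (slow start, doubled)
RTT 5: cwnd = 32 MSS (slow start, doubled)
RTT 6: cwnd = 33 MSS (congestion avoidance, +1)
RTT 7: cwnd = 34 MSS (congestion avoidance, +1)
RTT 8: cwnd = 35 MSS (congestion avoidance, +1)
RTT 9: cwnd = 36 MSS (congestion avoidance, +1)

36


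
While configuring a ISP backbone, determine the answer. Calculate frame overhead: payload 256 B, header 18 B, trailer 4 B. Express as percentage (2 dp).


Given: payload = 256 B, header = 18 B, trailer = 4 B
Overhead bytes = header + trailer = 18 + 4 = 22
Total frame = payload + overhead = 256 + 22 = 278
Overhead % = 22 / 278 * 100 = 7.9137% -> 7.91% (2 dp)

7.91


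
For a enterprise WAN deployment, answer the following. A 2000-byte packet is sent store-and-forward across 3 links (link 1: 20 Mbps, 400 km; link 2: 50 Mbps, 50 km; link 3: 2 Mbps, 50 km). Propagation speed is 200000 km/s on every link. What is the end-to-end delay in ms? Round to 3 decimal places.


Packet = 2000 bytes = 16000 bits. Store-and-forward: sum (t_trans + t_prop) per link.
Link 1: t_trans = 16000/(20*10^6) s = 0.8000 ms; t_prop = 400/200000 s = 2.0000 ms; subtotal = 2.8000 ms
Link 2: t_trans = 16000/(50*10^6) s = 0.3200 ms; t_prop = 50/200000 s = 0.2500 ms; subtotal = 0.5700 ms
Link 3: t_trans = 16000/(2*10^6) s = 8.0000 ms; t_prop = 50/200000 s = 0.2500 ms; subtotal = 8.2500 ms
End-to-end = 2.8000 + 0.5700 + 8.2500 = 11.6200 ms -> 11.620 ms (3 dp)

11.620


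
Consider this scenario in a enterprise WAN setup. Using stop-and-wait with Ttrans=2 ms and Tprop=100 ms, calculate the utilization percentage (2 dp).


Given: Ttrans = 2 ms, Tprop = 100 ms
RTT = 2 * Tprop = 2 * 100 = 200 ms
U = Ttrans / (Ttrans + RTT)
U = 2 / (2 + 200)
U = 2 / 202 = 0.009901
U% = 0.99%

0.99


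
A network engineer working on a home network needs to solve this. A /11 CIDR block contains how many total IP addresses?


Given: CIDR prefix /11
Host bits = 32 - 11 = 21
Total addresses = 2^21 = 2097152

2097152


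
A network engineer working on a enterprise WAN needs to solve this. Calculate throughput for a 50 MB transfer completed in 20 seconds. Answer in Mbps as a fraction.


Given: file = 50 MB, time = 20 s
File in Mb = 50 * 8 = 400 Mb
Throughput = 400 / 20 Mbps
Throughput = 20 Mbps

20


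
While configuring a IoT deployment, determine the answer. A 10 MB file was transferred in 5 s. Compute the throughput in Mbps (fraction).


Given: file = 10 MB, time = 5 s
File in Mb = 10 * 8 = 80 Mb
Throughput = 80 / 5 Mbps
Throughput = 16 Mbps

16


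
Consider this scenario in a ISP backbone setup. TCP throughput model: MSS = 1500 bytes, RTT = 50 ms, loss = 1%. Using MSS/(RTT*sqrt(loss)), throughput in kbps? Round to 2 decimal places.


Given: MSS = 1500 bytes, RTT = 50 ms, loss = 1%
RTT in seconds = 50 / 1000 = 0.05
Loss rate = 1% = 0.01
sqrt(loss) = sqrt(0.01) = 0.1
Throughput (bytes/s) = 1500 / (0.05 * 0.1) = 300000.0000
Throughput (kbps) = 300000.0000 * 8 / 1000 = 2400.000000 -> 2400.00 kbps (2 dp)

2400.00


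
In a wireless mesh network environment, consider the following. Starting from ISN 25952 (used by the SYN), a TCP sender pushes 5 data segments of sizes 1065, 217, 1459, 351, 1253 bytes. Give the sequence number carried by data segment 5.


The SYN occupies sequence number ISN = 25952, so the first data byte is ISN + 1 = 25953.
SEQ of data segment i = (ISN + 1) + sum of payload sizes of segments 1..i-1.
Segment 1: SEQ = 25953, payload = 1065 bytes
Segment 2: SEQ = 27018, payload = 217 bytes
Segment 3: SEQ = 27235, payload = 1459 bytes
Segment 4: SEQ = 28694, payload = 351 bytes
Segment 5: SEQ = 29045, payload = 1253 bytes
SEQ of segment 5 = 25953 + 1065 + 217 + 1459 + 351 = 29045

29045


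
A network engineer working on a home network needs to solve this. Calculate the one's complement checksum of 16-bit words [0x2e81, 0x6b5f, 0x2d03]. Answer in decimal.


Given words: [0x2e81, 0x6b5f, 0x2d03]
Step 1: Sum all words
Raw sum = 11905 + 27487 + 11523 = 50915
One's complement = ~50915 & 0xFFFF = 14620

14620


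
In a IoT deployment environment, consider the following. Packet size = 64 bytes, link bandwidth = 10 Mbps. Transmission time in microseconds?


Given: packet = 64 bytes, bandwidth = 10 Mbps
Packet in bits = 64 * 8 = 512 bits
Bandwidth = 10 * 10^6 = 10000000 bps
Time = 512 / 10000000 seconds
Time in us = 512 * 10^6 / 10000000 = 51.2

51.2


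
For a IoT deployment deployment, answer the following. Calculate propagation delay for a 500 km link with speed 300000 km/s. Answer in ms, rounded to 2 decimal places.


Given: distance = 500 km, speed = 300000 km/s
Delay = distance / speed = 500 / 300000 seconds
Delay in ms = 500 * 1000 / 300000
Delay = 1.6667 ms
Rounded to 2 dp = 1.67 ms

1.67


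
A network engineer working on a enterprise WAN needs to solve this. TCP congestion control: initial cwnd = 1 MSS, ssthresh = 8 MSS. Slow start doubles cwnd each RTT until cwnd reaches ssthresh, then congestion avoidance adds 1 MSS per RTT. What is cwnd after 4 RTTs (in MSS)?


RTT 0: cwnd = 1 MSS (initial)
RTT 1: cwnd = 2 MSS (slow start, doubled)
RTT 2: cwnd = 4 MSS (slow start, doubled)
RTT 3: cwnd = 8 MSS (slow start, doubled)
RTT 4: cwnd = 9 MSS (congestion avoidance, +1)

9


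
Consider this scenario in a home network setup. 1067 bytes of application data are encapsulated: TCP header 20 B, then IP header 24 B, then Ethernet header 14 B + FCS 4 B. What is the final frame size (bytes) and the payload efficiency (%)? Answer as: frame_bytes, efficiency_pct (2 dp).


TCP segment = 1067 + 20 = 1087 B
IP packet = 1087 + 24 = 1111 B
Ethernet frame = 1111 + 14 + 4 = 1129 B
Efficiency = app / frame = 1067 / 1129 = 0.945084 = 94.5084% -> 94.51% (2 dp)

1129, 94.51


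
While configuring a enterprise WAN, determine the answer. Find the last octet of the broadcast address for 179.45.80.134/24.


Given: IP = 179.45.80.134, prefix = /24
Host bits = 32 - 24 = 8
Network last octet = 134 AND mask = 0
Host part size = 2^8 - 1 = 255
Broadcast last octet = 0 OR 255 = 255

255


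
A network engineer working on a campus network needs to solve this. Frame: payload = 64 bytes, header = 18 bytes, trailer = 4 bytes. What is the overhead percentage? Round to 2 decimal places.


Given: payload = 64 B, header = 18 B, trailer = 4 B
Overhead bytes = header + trailer = 18 + 4 = 22
Total frame = payload + overhead = 64 + 22 = 86
Overhead % = 22 / 86 * 100 = 25.5814% -> 25.58% (2 dp)

25.58


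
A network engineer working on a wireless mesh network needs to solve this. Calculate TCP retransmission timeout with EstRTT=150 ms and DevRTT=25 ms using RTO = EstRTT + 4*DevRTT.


Given: EstRTT = 150 ms, DevRTT = 25 ms
Timeout = EstRTT + 4 * DevRTT
4 * DevRTT = 4 * 25 = 100
Timeout = 150 + 100 = 250 ms

250


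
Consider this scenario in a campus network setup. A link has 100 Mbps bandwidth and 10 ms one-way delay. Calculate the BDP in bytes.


Given: bandwidth = 100 Mbps, delay = 10 ms
BDP in bits = 100 * 10^6 * 10 / 1000
BDP in bits = 1000000
BDP in bytes = 1000000 / 8 = 125000

125000


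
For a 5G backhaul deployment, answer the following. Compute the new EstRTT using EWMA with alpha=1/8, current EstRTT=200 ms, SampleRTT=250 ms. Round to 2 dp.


Given: EstRTT = 200 ms, SampleRTT = 250 ms, alpha = 1/8
New EstRTT = (1 - alpha) * EstRTT + alpha * SampleRTT
(7/8) * 200 = 175
(1/8) * 250 = 31.25
New EstRTT = 175 + 31.25 = 206.25 ms -> 206.25 ms (2 dp)

206.25


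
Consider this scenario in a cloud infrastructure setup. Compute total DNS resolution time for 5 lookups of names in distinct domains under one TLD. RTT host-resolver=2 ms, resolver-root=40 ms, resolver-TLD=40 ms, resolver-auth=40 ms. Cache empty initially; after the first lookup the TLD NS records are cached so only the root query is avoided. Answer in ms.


Lookup 1 (cold cache): local + root + TLD + auth = 2 + 40 + 40 + 40 = 122 ms
Lookups 2..5 (TLD NS cached -> skip root; new domain -> still ask TLD and auth): local + TLD + auth = 2 + 40 + 40 = 82 ms each
Remaining 4 lookups: 4 * 82 = 328 ms
Total = 122 + 328 = 450 ms

450


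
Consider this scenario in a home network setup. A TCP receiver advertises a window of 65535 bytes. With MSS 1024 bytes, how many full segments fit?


Given: RWND = 65535 bytes, MSS = 1024 bytes
Full segments = floor(RWND / MSS)
Full segments = floor(65535 / 1024)
Full segments = floor(63.999) = 63

63


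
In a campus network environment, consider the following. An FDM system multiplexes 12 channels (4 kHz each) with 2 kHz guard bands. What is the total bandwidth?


Given: 12 channels, 4 kHz each, guard = 2 kHz
Channel bandwidth = 12 * 4 = 48 kHz
Guard bands = 11 gaps * 2 kHz = 22 kHz
Total = 48 + 22 = 70 kHz

70


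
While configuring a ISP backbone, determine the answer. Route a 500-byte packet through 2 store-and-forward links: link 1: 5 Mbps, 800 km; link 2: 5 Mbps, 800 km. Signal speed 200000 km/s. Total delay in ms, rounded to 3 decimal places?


Packet = 500 bytes = 4000 bits. Store-and-forward: sum (t_trans + t_prop) per link.
Link 1: t_trans = 4000/(5*10^6) s = 0.8000 ms; t_prop = 800/200000 s = 4.0000 ms; subtotal = 4.8000 ms
Link 2: t_trans = 4000/(5*10^6) s = 0.8000 ms; t_prop = 800/200000 s = 4.0000 ms; subtotal = 4.8000 ms
End-to-end = 4.8000 + 4.8000 = 9.6000 ms -> 9.600 ms (3 dp)

9.600


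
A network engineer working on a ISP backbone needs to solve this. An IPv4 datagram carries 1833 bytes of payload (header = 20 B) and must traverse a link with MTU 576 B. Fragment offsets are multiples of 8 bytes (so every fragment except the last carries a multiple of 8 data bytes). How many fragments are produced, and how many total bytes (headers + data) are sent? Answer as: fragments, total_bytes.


Max data per non-final fragment = floor((MTU - header)/8)*8 = floor((576 - 20)/8)*8 = floor(556/8)*8 = 552 B
Final fragment needs no 8-byte alignment: it can carry up to MTU - header = 556 B
Non-final fragments needed = ceil((payload - 556) / 552) = ceil(1277/552) = ceil(2.3134) = 3
Number of fragments = 3 + 1 = 4
Fragment sizes (data): 3 * 552 B + 177 B (last, 177 <= 556 OK)
Total bytes sent = payload + n_frags * header = 1833 + 4*20 = 1833 + 80 = 1913 B

4, 1913


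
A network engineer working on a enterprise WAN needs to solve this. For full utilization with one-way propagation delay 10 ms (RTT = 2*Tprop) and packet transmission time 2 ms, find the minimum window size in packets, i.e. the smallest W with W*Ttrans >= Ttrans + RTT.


Given: Ttrans = 2 ms, RTT = 20 ms (= 2 * Tprop, Tprop = 10 ms)
Time until first ACK returns = Ttrans + RTT = 2 + 20 = 22 ms
Need W * Ttrans >= Ttrans + RTT  ->  W >= (Ttrans + RTT) / Ttrans
(Ttrans + RTT) / Ttrans = 22 / 2 = 11
W_min = ceil(11) = 11

11


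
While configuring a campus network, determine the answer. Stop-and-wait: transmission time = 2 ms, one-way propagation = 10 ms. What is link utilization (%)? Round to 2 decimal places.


Given: Ttrans = 2 ms, Tprop = 10 ms
RTT = 2 * Tprop = 2 * 10 = 20 ms
U = Ttrans / (Ttrans + RTT)
U = 2 / (2 + 20)
U = 2 / 22 = 0.090909
U% = 9.09%

9.09


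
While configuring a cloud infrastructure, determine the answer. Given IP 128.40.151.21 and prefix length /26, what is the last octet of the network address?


Given: IP = 128.40.151.21, prefix = /26
Subnet mask = 255.255.255.192
Last octet of IP: 21
Last octet of mask: 192
Network last octet = 21 AND 192 = 0

0


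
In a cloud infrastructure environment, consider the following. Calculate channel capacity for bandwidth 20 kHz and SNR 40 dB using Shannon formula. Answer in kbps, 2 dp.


Given: B = 20 kHz, SNR = 40 dB
SNR linear = 10^(40/10) = 10000
1 + SNR = 10001
log2(10001) = 13.2878566418
C = 20 * 1000 * 13.2878566418 = 265757.1328 bps
C = 265.757133 kbps -> 265.76 kbps (2 dp)

265.76


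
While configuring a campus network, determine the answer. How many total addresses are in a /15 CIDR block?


Given: CIDR prefix /15
Host bits = 32 - 15 = 17
Total addresses = 2^17 = 131072

131072


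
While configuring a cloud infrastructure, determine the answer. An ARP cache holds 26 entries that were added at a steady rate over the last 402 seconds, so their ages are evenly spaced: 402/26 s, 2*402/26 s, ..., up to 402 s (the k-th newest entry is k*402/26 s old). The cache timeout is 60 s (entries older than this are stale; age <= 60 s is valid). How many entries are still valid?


Ages are k * 402/26 s for k = 1..26 (spacing = 15.4615 s).
Entry k is valid iff k * 402/26 <= 60 iff k <= 26 * 60 / 402 = 3.8806
n_valid = floor(3.8806) = 3
(n_stale = 26 - 3 = 23)

3


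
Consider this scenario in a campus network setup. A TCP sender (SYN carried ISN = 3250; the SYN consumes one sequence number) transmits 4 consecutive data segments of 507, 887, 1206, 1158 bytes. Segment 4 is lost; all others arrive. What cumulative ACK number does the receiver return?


SYN uses sequence number 3250; first data byte = ISN + 1 = 3251.
Segment 1: SEQ = 3251, len = 507 B, covers [3251, 3757]
Segment 2: SEQ = 3758, len = 887 B, covers [3758, 4644]
Segment 3: SEQ = 4645, len = 1206 B, covers [4645, 5850]
Segment 4: SEQ = 5851, len = 1158 B, covers [5851, 7008] [LOST]
In-order data received: bytes [3251, 5850] (segments 1..3).
Segment 4 missing -> gap begins at byte 5851.
Cumulative ACK = next expected in-order byte = 3251 + 507 + 887 + 1206 = 5851

5851


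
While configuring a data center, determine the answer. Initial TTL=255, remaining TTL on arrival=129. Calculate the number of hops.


Given: initial TTL = 255, received TTL = 129
Hops = initial TTL - received TTL
Hops = 255 - 129 = 126

126


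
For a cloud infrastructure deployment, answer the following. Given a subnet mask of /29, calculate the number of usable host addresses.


Given: subnet mask /29
Host bits = 32 - 29 = 3
Total addresses = 2^3 = 8
Usable hosts = 8 - 2 (network + broadcast) = 6

6


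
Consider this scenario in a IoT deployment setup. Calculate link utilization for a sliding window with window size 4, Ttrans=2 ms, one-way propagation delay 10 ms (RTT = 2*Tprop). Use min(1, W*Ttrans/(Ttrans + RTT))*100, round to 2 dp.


Given: W = 4, Ttrans = 2 ms, RTT = 20 ms (= 2 * Tprop, Tprop = 10 ms)
Cycle time = Ttrans + RTT = 2 + 20 = 22 ms (first packet sent until its ACK returns)
W * Ttrans = 4 * 2 = 8 ms of sending per cycle
W * Ttrans / (Ttrans + RTT) = 8 / 22 = 0.363636
U = min(1, 0.363636) = 0.363636
U% = 36.36%

36.36


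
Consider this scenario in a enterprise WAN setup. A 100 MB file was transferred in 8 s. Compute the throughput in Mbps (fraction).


Given: file = 100 MB, time = 8 s
File in Mb = 100 * 8 = 800 Mb
Throughput = 800 / 8 Mbps
Throughput = 100 Mbps

100


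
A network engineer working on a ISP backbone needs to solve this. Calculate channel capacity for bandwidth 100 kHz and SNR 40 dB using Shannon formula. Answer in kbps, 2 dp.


Given: B = 100 kHz, SNR = 40 dB
SNR linear = 10^(40/10) = 10000
1 + SNR = 10001
log2(10001) = 13.2878566418
C = 100 * 1000 * 13.2878566418 = 1328785.6642 bps
C = 1328.785664 kbps -> 1328.79 kbps (2 dp)

1328.79


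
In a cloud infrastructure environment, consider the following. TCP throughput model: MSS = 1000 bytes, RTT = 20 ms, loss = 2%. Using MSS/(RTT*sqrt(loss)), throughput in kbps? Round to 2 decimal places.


Given: MSS = 1000 bytes, RTT = 20 ms, loss = 2%
RTT in seconds = 20 / 1000 = 0.02
Loss rate = 2% = 0.02
sqrt(loss) = sqrt(0.02) = 0.141421356237
Throughput (bytes/s) = 1000 / (0.02 * 0.141421356237) = 353553.3906
Throughput (kbps) = 353553.3906 * 8 / 1000 = 2828.427125 -> 2828.43 kbps (2 dp)

2828.43


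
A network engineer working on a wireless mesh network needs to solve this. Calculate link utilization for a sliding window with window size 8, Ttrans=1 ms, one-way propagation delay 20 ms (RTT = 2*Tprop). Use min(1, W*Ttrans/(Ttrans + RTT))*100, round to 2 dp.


Given: W = 8, Ttrans = 1 ms, RTT = 40 ms (= 2 * Tprop, Tprop = 20 ms)
Cycle time = Ttrans + RTT = 1 + 40 = 41 ms (first packet sent until its ACK returns)
W * Ttrans = 8 * 1 = 8 ms of sending per cycle
W * Ttrans / (Ttrans + RTT) = 8 / 41 = 0.195122
U = min(1, 0.195122) = 0.195122
U% = 19.51%

19.51


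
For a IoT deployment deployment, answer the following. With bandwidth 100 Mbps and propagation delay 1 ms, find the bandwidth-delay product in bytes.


Given: bandwidth = 100 Mbps, delay = 1 ms
BDP in bits = 100 * 10^6 * 1 / 1000
BDP in bits = 100000
BDP in bytes = 100000 / 8 = 12500

12500


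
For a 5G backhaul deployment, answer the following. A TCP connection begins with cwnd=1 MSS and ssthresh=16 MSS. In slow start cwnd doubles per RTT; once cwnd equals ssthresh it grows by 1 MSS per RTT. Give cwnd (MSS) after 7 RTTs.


RTT 0: cwnd = 1 MSS (initial)
RTT 1: cwnd = 2 MSS (slow start, doubled)
RTT 2: cwnd = 4 MSS (slow start, doubled)
RTT 3: cwnd = 8 MSS (slow start, doubled)
RTT 4: cwnd = 16 MSS (slow start, doubled)
RTT 5: cwnd = 17 MSS (congestion avoidance, +1)
RTT 6: cwnd = 18 MSS (congestion avoidance, +1)
RTT 7: cwnd = 19 MSS (congestion avoidance, +1)

19


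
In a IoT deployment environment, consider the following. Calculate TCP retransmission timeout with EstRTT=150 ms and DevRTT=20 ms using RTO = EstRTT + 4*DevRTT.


Given: EstRTT = 150 ms, DevRTT = 20 ms
Timeout = EstRTT + 4 * DevRTT
4 * DevRTT = 4 * 20 = 80
Timeout = 150 + 80 = 230 ms

230


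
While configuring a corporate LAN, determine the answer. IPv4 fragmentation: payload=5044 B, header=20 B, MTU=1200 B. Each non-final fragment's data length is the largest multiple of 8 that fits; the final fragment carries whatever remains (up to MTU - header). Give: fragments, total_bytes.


Max data per non-final fragment = floor((MTU - header)/8)*8 = floor((1200 - 20)/8)*8 = floor(1180/8)*8 = 1176 B
Final fragment needs no 8-byte alignment: it can carry up to MTU - header = 1180 B
Non-final fragments needed = ceil((payload - 1180) / 1176) = ceil(3864/1176) = ceil(3.2857) = 4
Number of fragments = 4 + 1 = 5
Fragment sizes (data): 4 * 1176 B + 340 B (last, 340 <= 1180 OK)
Total bytes sent = payload + n_frags * header = 5044 + 5*20 = 5044 + 100 = 5144 B

5, 5144


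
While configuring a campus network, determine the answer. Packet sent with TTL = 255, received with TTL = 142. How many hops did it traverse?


Given: initial TTL = 255, received TTL = 142
Hops = initial TTL - received TTL
Hops = 255 - 142 = 113

113


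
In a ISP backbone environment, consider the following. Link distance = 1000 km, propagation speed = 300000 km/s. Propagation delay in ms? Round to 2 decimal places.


Given: distance = 1000 km, speed = 300000 km/s
Delay = distance / speed = 1000 / 300000 seconds
Delay in ms = 1000 * 1000 / 300000
Delay = 3.3333 ms
Rounded to 2 dp = 3.33 ms

3.33


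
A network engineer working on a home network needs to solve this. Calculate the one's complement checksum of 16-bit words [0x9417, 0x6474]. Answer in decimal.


Given words: [0x9417, 0x6474]
Step 1: Sum all words
Raw sum = 37911 + 25716 = 63627
One's complement = ~63627 & 0xFFFF = 1908

1908


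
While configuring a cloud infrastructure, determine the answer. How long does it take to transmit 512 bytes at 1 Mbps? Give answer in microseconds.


Given: packet = 512 bytes, bandwidth = 1 Mbps
Packet in bits = 512 * 8 = 4096 bits
Bandwidth = 1 * 10^6 = 1000000 bps
Time = 4096 / 1000000 seconds
Time in us = 4096 * 10^6 / 1000000 = 4096

4096


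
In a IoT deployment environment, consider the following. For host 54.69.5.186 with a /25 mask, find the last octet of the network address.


Given: IP = 54.69.5.186, prefix = /25
Subnet mask = 255.255.255.128
Last octet of IP: 186
Last octet of mask: 128
Network last octet = 186 AND 128 = 128

128


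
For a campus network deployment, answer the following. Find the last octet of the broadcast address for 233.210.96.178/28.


Given: IP = 233.210.96.178, prefix = /28
Host bits = 32 - 28 = 4
Network last octet = 178 AND mask = 176
Host part size = 2^4 - 1 = 15
Broadcast last octet = 176 OR 15 = 191

191


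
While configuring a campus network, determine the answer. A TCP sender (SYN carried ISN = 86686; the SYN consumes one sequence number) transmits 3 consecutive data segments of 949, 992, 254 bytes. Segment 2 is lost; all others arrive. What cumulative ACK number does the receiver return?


SYN uses sequence number 86686; first data byte = ISN + 1 = 86687.
Segment 1: SEQ = 86687, len = 949 B, covers [86687, 87635]
Segment 2: SEQ = 87636, len = 992 B, covers [87636, 88627] [LOST]
Segment 3: SEQ = 88628, len = 254 B, covers [88628, 88881]
In-order data received: bytes [86687, 87635] (segments 1..1).
Segment 2 missing -> gap begins at byte 87636; later segments buffered out of order.
Cumulative ACK = next expected in-order byte = 86687 + 949 = 87636

87636


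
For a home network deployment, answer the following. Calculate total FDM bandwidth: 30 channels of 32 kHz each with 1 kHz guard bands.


Given: 30 channels, 32 kHz each, guard = 1 kHz
Channel bandwidth = 30 * 32 = 960 kHz
Guard bands = 29 gaps * 1 kHz = 29 kHz
Total = 960 + 29 = 989 kHz

989


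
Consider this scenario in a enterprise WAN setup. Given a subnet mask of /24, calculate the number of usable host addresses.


Given: subnet mask /24
Host bits = 32 - 24 = 8
Total addresses = 2^8 = 256
Usable hosts = 256 - 2 (network + broadcast) = 254

254


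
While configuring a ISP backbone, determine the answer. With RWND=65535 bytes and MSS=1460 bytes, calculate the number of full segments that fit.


Given: RWND = 65535 bytes, MSS = 1460 bytes
Full segments = floor(RWND / MSS)
Full segments = floor(65535 / 1460)
Full segments = floor(44.887) = 44

44


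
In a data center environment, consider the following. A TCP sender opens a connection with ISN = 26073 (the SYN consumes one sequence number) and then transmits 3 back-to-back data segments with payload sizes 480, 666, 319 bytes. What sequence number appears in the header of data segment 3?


The SYN occupies sequence number ISN = 26073, so the first data byte is ISN + 1 = 26074.
SEQ of data segment i = (ISN + 1) + sum of payload sizes of segments 1..i-1.
Segment 1: SEQ = 26074, payload = 480 bytes
Segment 2: SEQ = 26554, payload = 666 bytes
Segment 3: SEQ = 27220, payload = 319 bytes
SEQ of segment 3 = 26074 + 480 + 666 = 27220

27220
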